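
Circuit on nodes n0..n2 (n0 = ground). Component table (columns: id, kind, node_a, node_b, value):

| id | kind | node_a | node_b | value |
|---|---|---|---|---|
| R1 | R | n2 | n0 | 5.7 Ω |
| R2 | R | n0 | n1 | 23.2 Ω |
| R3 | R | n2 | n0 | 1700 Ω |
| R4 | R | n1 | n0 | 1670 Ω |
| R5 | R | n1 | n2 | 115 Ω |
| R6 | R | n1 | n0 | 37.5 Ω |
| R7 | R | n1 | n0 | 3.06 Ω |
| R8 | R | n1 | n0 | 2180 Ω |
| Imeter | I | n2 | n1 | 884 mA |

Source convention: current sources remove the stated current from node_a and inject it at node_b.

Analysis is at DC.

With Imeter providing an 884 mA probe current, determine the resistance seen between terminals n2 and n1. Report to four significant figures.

Apply KCL at each of the 2 non-ground nodes and solve the resulting linear system.
Node n1: branches {R2, R4, R5, R6, R7, R8, Imeter} → V_1 = 2.075
Node n2: branches {R1, R3, R5, Imeter} → V_2 = -4.688

R_eq = 7.651 Ω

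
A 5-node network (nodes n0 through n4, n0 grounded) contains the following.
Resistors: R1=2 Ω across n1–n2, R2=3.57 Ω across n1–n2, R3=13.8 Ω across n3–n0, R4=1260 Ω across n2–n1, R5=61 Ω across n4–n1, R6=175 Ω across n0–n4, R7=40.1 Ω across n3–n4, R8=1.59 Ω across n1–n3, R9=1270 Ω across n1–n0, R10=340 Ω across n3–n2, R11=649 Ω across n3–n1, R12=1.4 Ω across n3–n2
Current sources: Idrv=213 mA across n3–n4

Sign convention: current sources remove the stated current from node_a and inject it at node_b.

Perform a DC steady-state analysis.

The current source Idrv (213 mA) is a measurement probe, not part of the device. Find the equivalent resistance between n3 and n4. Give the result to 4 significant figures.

Element admittances at DC:
  Y(R1) = 0.5000 S between n1,n2
  Y(R2) = 0.2801 S between n1,n2
  Y(R3) = 0.07246 S between n3,n0
  Y(R4) = 0.0007937 S between n2,n1
  Y(R5) = 0.01639 S between n4,n1
  Y(R6) = 0.005714 S between n0,n4
  Y(R7) = 0.02494 S between n3,n4
  Y(R8) = 0.6289 S between n1,n3
  Y(R9) = 0.0007874 S between n1,n0
  Y(R10) = 0.002941 S between n3,n2
  Y(R11) = 0.001541 S between n3,n1
  Y(R12) = 0.7143 S between n3,n2
  Idrv: injects 0.213 A into n4 (from n3)
Assemble and solve the 4×4 MNA system:
  V(n1)=-0.2592  V(n2)=-0.2946  V(n3)=-0.3332  V(n4)=4.261

R_eq = 21.57 Ω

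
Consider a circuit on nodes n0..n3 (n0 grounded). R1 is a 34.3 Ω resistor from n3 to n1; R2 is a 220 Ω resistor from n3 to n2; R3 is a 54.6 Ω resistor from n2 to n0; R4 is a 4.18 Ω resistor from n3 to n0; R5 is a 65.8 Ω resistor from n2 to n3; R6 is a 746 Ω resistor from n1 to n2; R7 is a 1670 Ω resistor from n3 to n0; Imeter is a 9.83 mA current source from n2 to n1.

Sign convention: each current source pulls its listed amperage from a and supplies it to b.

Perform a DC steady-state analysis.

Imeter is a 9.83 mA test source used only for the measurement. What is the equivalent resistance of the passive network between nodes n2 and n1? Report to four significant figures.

R_eq = 56.82 Ω

Apply KCL at each of the 3 non-ground nodes and solve the resulting linear system.
Node n1: branches {R1, R6, Imeter} → V_1 = 0.3290
Node n2: branches {R2, R3, R5, R6, Imeter} → V_2 = -0.2295
Node n3: branches {R1, R2, R4, R5, R7} → V_3 = 0.01753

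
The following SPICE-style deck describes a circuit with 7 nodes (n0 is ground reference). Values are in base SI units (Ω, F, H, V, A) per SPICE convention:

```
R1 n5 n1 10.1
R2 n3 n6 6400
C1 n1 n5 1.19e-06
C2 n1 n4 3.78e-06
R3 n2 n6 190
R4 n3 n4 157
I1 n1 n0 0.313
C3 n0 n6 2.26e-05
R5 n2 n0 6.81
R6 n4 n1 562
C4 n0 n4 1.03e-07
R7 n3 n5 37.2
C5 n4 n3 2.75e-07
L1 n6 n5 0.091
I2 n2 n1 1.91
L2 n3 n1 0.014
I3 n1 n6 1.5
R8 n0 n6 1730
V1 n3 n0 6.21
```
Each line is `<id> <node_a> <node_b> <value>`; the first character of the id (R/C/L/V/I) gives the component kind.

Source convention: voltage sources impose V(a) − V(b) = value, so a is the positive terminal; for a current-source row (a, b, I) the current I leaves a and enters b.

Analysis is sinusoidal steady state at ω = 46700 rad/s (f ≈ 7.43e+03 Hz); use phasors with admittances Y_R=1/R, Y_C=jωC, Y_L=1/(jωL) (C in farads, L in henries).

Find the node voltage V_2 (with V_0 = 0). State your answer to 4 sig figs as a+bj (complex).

-12.56-0.04704j V

Apply KCL at each of the 6 non-ground nodes and solve the resulting linear system.
Node n1: branches {R1, C1, C2, I1, R6, I2, L2, I3} → V_1 = 8.389-2.272j
Node n2: branches {R3, R5, I2} → V_2 = -12.56-0.04704j
Node n3: branches {R2, R4, R7, C5, L2, V1} → V_3 = 6.210+0.000j
Node n4: branches {C2, R4, R6, C4, C5} → V_4 = 8.101-2.006j
Node n5: branches {R1, C1, R7, L1} → V_5 = 8.185-1.682j
Node n6: branches {R2, R3, C3, L1, I3, R8} → V_6 = 0.005667-1.359j
Source currents: i(V1)=0.08646-0.03725j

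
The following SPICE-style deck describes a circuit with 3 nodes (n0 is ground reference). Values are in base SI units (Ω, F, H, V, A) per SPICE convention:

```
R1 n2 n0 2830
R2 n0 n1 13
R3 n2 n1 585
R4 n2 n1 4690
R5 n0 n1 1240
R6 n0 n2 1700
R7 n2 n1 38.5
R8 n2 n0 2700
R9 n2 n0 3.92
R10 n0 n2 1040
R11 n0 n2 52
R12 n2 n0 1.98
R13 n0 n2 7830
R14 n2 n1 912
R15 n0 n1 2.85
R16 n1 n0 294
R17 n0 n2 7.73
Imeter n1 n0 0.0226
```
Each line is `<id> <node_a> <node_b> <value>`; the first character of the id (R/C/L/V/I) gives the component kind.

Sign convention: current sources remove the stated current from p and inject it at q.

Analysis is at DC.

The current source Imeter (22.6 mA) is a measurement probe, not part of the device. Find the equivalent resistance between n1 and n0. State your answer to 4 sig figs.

R_eq = 2.173 Ω

Element admittances at DC:
  Y(R1) = 0.0003534 S between n2,n0
  Y(R2) = 0.07692 S between n0,n1
  Y(R3) = 0.001709 S between n2,n1
  Y(R4) = 0.0002132 S between n2,n1
  Y(R5) = 0.0008065 S between n0,n1
  Y(R6) = 0.0005882 S between n0,n2
  Y(R7) = 0.02597 S between n2,n1
  Y(R8) = 0.0003704 S between n2,n0
  Y(R9) = 0.2551 S between n2,n0
  Y(R10) = 0.0009615 S between n0,n2
  Y(R11) = 0.01923 S between n0,n2
  Y(R12) = 0.5051 S between n2,n0
  Y(R13) = 0.0001277 S between n0,n2
  Y(R14) = 0.001096 S between n2,n1
  Y(R15) = 0.3509 S between n0,n1
  Y(R16) = 0.003401 S between n1,n0
  Y(R17) = 0.1294 S between n0,n2
  Imeter: injects 0.0226 A into n0 (from n1)
Assemble and solve the 2×2 MNA system:
  V(n1)=-0.04912  V(n2)=-0.001515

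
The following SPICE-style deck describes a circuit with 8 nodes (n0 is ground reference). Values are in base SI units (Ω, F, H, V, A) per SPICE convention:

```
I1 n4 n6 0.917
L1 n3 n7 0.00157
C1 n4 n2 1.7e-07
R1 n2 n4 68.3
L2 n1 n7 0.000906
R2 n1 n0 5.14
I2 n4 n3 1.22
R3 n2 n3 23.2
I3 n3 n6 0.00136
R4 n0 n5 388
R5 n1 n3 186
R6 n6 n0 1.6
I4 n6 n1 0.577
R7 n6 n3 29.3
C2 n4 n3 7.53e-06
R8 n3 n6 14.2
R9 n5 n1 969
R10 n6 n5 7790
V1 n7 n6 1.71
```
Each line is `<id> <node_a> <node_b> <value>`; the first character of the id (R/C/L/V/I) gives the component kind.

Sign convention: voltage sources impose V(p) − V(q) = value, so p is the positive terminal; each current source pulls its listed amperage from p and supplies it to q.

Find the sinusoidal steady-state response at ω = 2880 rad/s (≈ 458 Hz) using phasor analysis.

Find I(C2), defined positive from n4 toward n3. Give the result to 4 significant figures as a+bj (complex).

Apply KCL at each of the 7 non-ground nodes and solve the resulting linear system.
Node n1: branches {L2, R2, R5, I4, R9} → V_1 = 1.554+0.5189j
Node n2: branches {C1, R1, R3} → V_2 = -11.10+15.41j
Node n3: branches {L1, I2, R3, I3, R5, R7, C2, R8} → V_3 = -0.7629-4.127j
Node n4: branches {I1, C1, R1, I2, C2} → V_4 = -39.59+73.86j
Node n5: branches {R4, R9, R10} → V_5 = 0.4124+0.1377j
Node n6: branches {I1, I3, R6, I4, R7, R8, R10, V1} → V_6 = -0.4855-0.1621j
Node n7: branches {L1, L2, V1} → V_7 = 1.225-0.1621j
Source currents: i(V1)=-0.6159+0.3132j

-1.691-0.8419j A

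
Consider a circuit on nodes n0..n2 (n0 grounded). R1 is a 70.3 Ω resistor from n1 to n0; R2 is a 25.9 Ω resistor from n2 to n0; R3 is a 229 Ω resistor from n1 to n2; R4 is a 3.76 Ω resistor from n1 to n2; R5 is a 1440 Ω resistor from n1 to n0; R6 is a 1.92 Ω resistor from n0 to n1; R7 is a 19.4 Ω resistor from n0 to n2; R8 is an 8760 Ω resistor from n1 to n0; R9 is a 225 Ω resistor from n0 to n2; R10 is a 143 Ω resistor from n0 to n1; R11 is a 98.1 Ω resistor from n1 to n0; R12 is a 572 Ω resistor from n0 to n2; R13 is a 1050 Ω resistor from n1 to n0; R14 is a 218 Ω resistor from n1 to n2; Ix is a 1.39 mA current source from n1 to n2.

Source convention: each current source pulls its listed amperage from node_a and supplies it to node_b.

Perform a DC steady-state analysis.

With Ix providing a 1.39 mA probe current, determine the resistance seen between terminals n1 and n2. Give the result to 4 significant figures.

Apply KCL at each of the 2 non-ground nodes and solve the resulting linear system.
Node n1: branches {R1, R3, R4, R5, R6, R8, R10, R11, R13, R14, Ix} → V_1 = -0.0005768
Node n2: branches {R2, R3, R4, R7, R9, R12, R14, Ix} → V_2 = 0.003317

R_eq = 2.801 Ω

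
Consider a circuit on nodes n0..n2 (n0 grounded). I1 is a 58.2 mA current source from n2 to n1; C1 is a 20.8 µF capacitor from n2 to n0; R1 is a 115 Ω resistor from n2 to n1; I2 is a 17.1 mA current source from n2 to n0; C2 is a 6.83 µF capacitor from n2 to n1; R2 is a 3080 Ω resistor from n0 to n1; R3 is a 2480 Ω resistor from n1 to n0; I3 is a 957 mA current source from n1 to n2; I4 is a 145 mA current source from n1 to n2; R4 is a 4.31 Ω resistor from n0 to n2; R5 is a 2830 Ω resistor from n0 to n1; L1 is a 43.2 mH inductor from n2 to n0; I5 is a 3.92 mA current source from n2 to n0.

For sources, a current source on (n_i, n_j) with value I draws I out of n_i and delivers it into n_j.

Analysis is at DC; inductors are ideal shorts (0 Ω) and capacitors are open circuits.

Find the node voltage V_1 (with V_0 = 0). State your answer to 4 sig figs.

-106.8 V

MNA unknowns: 2 node voltages V₁..V_2 plus 1 source current (L1)
I1: z[2]−=0.0582, z[1]+=0.0582
C1: Y=0.000 on G[2,0]
R1: Y=0.008696 on G[2,1]
I2: z[2]−=0.0171, z[0]+=0.0171
C2: Y=0.000 on G[2,1]
R2: Y=0.0003247 on G[0,1]
R3: Y=0.0004032 on G[1,0]
I3: z[1]−=0.957, z[2]+=0.957
I4: z[1]−=0.145, z[2]+=0.145
R4: Y=0.2320 on G[0,2]
R5: Y=0.0003534 on G[0,1]
L1: row V2−V0=0, i_L1 at 2,0
I5: z[2]−=0.00392, z[0]+=0.00392
solve → V1=-106.8, V2=0.000
aux → i_L1=0.09442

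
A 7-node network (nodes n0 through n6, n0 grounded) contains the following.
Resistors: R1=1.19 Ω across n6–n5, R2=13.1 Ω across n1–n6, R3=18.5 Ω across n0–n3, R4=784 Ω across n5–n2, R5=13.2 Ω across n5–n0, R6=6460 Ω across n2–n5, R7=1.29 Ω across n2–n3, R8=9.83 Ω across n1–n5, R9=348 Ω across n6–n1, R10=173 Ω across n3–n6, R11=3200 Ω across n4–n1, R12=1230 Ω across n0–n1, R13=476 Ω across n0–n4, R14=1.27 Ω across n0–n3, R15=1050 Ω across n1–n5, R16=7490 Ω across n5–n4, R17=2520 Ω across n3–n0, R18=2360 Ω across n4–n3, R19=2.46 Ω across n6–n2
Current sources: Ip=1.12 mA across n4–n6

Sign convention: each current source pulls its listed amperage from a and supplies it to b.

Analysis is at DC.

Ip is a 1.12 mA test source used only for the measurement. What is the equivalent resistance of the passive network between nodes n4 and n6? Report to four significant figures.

Apply KCL at each of the 6 non-ground nodes and solve the resulting linear system.
Node n1: branches {R2, R8, R9, R11, R12, R15} → V_1 = 0.002451
Node n2: branches {R4, R6, R7, R19} → V_2 = 0.001589
Node n3: branches {R3, R7, R10, R14, R17, R18} → V_3 = 0.0006724
Node n4: branches {R11, R13, R16, R18, Ip} → V_4 = -0.3765
Node n5: branches {R1, R4, R5, R6, R8, R15, R16} → V_5 = 0.002944
Node n6: branches {R1, R2, R9, R10, R19, Ip} → V_6 = 0.003332

R_eq = 339.2 Ω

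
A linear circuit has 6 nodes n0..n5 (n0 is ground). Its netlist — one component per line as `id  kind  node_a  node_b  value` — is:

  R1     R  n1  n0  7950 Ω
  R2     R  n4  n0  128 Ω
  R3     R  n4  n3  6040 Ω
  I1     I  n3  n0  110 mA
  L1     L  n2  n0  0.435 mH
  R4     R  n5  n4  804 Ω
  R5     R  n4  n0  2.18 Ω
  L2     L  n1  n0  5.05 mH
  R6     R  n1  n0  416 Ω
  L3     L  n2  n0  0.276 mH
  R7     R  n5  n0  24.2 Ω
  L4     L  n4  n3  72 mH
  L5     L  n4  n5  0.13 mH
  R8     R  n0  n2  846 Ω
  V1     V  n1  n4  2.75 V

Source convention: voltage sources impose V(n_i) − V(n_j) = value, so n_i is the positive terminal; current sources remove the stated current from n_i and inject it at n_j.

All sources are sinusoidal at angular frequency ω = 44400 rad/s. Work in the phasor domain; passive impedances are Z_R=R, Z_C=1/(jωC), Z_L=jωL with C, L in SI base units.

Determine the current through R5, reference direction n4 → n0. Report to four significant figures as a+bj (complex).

-0.1058+0.008208j A

MNA unknowns: 5 node voltages V₁..V_5 plus 1 source current (V1)
R1: Y=0.0001258+0.000j on G[1,0]
R2: Y=0.007812+0.000j on G[4,0]
R3: Y=0.0001656+0.000j on G[4,3]
I1: z[3]−=0.11, z[0]+=0.11
L1: Y=0.000-0.05178j on G[2,0]
R4: Y=0.001244+0.000j on G[5,4]
R5: Y=0.4587+0.000j on G[4,0]
L2: Y=0.000-0.004460j on G[1,0]
R6: Y=0.002404+0.000j on G[1,0]
L3: Y=0.000-0.08160j on G[2,0]
R7: Y=0.04132+0.000j on G[5,0]
L4: Y=0.000-0.0003128j on G[4,3]
L5: Y=0.000-0.1733j on G[4,5]
R8: Y=0.001182+0.000j on G[0,2]
V1: row V1−V4=2.75, i_V1 at 1,4
solve → V1=2.519+0.01789j, V2=0.000+0.000j, V3=-145.6-274.7j, V4=-0.2307+0.01789j, V5=-0.2139+0.06879j
aux → i_V1=-0.006453+0.01119j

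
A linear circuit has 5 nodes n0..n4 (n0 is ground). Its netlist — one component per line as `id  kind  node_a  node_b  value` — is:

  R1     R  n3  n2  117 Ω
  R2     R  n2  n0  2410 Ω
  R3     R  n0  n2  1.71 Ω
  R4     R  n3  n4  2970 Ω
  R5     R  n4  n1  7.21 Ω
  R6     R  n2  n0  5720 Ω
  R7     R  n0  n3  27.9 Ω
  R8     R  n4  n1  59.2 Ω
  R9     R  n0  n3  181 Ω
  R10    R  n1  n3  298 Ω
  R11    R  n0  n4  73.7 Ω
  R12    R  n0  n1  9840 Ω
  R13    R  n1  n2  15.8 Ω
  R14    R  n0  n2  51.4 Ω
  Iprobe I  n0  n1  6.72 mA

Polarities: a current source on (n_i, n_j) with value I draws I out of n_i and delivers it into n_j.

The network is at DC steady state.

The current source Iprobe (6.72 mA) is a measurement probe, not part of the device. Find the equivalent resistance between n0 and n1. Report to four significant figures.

Apply KCL at each of the 4 non-ground nodes and solve the resulting linear system.
Node n1: branches {R5, R8, R10, R12, R13, Iprobe} → V_1 = 0.09178
Node n2: branches {R1, R2, R3, R6, R13, R14} → V_2 = 0.008681
Node n3: branches {R1, R4, R7, R9, R10} → V_3 = 0.007658
Node n4: branches {R4, R5, R8, R11} → V_4 = 0.08426

R_eq = 13.66 Ω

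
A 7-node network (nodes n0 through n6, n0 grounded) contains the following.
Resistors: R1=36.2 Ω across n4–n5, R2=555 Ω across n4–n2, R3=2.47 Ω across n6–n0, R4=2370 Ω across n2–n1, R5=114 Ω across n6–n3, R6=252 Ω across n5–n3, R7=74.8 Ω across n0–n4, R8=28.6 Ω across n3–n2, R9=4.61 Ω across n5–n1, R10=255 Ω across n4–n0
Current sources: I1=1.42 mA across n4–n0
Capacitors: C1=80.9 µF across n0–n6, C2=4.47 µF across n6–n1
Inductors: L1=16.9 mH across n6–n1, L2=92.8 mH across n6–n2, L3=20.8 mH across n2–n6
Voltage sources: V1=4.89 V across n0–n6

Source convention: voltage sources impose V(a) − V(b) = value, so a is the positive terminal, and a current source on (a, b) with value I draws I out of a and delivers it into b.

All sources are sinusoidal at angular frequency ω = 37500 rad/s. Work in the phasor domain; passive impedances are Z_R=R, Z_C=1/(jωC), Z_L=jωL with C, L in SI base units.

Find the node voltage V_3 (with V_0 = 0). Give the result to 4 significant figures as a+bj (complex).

-4.599-0.06042j V

MNA unknowns: 6 node voltages V₁..V_6 plus 1 source current (V1)
R1: Y=0.02762+0.000j on G[4,5]
I1: z[4]−=0.00142, z[0]+=0.00142
R2: Y=0.001802+0.000j on G[4,2]
R3: Y=0.4049+0.000j on G[6,0]
R4: Y=0.0004219+0.000j on G[2,1]
C1: Y=0.000+3.034j on G[0,6]
R5: Y=0.008772+0.000j on G[6,3]
C2: Y=0.000+0.1676j on G[6,1]
R6: Y=0.003968+0.000j on G[5,3]
L1: Y=0.000-0.001578j on G[6,1]
L2: Y=0.000-0.0002874j on G[6,2]
R7: Y=0.01337+0.000j on G[0,4]
R8: Y=0.03497+0.000j on G[3,2]
R9: Y=0.2169+0.000j on G[5,1]
L3: Y=0.000-0.001282j on G[2,6]
R10: Y=0.003922+0.000j on G[4,0]
V1: row V0−V6=4.89, i_V1 at 0,6
solve → V1=-4.867-0.2842j, V2=-4.520-0.05215j, V3=-4.599-0.06042j, V4=-2.954-0.1598j, V5=-4.650-0.2668j, V6=-4.890+0.000j
aux → i_V1=-2.029-14.84j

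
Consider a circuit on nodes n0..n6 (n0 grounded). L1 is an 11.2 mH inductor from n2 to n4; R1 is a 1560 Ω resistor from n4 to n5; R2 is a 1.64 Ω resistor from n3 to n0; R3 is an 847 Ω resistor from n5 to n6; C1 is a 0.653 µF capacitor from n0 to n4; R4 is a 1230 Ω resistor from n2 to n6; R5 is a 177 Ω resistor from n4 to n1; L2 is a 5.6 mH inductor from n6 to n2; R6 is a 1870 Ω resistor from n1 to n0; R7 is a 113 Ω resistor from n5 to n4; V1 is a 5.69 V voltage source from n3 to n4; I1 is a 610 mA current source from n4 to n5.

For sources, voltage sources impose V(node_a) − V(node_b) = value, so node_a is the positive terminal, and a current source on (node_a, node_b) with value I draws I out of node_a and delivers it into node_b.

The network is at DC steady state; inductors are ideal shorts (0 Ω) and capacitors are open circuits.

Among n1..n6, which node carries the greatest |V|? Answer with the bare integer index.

Element admittances at DC:
  L1: short n2↔n4 (DC inductor)
  Y(R1) = 0.0006410 S between n4,n5
  Y(R2) = 0.6098 S between n3,n0
  Y(R3) = 0.001181 S between n5,n6
  Y(C1) = 0.000 S between n0,n4
  Y(R4) = 0.0008130 S between n2,n6
  Y(R5) = 0.005650 S between n4,n1
  L2: short n6↔n2 (DC inductor)
  Y(R6) = 0.0005348 S between n1,n0
  Y(R7) = 0.008850 S between n5,n4
  V1: constraint V(n3)−V(n4) = 5.69
  I1: injects 0.61 A into n5 (from n4)
Assemble and solve the 9×9 MNA system:
  V(n1)=-5.194  V(n2)=-5.685  V(n3)=0.004555  V(n4)=-5.685  V(n5)=51.48  V(n6)=-5.685
  i(L1)=0.06749  i(L2)=0.06749  i(V1)=-0.002777

5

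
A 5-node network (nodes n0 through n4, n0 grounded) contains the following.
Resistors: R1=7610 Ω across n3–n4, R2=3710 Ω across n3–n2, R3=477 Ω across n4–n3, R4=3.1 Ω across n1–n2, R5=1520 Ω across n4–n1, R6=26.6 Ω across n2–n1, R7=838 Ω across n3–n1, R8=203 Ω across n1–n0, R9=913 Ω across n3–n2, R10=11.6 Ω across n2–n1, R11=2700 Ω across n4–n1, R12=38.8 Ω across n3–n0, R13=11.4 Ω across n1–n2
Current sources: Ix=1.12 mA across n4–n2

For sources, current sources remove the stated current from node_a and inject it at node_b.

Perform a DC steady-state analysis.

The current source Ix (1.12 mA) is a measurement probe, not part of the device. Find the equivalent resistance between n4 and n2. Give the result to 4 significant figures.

R_eq = 371.8 Ω

Element admittances at DC:
  Y(R1) = 0.0001314 S between n3,n4
  Y(R2) = 0.0002695 S between n3,n2
  Y(R3) = 0.002096 S between n4,n3
  Y(R4) = 0.3226 S between n1,n2
  Y(R5) = 0.0006579 S between n4,n1
  Y(R6) = 0.03759 S between n2,n1
  Y(R7) = 0.001193 S between n3,n1
  Y(R8) = 0.004926 S between n1,n0
  Y(R9) = 0.001095 S between n3,n2
  Y(R10) = 0.08621 S between n2,n1
  Y(R11) = 0.0003704 S between n4,n1
  Y(R12) = 0.02577 S between n3,n0
  Y(R13) = 0.08772 S between n1,n2
  Ix: injects 0.00112 A into n2 (from n4)
Assemble and solve the 4×4 MNA system:
  V(n1)=0.08669  V(n2)=0.08851  V(n3)=-0.01657  V(n4)=-0.3279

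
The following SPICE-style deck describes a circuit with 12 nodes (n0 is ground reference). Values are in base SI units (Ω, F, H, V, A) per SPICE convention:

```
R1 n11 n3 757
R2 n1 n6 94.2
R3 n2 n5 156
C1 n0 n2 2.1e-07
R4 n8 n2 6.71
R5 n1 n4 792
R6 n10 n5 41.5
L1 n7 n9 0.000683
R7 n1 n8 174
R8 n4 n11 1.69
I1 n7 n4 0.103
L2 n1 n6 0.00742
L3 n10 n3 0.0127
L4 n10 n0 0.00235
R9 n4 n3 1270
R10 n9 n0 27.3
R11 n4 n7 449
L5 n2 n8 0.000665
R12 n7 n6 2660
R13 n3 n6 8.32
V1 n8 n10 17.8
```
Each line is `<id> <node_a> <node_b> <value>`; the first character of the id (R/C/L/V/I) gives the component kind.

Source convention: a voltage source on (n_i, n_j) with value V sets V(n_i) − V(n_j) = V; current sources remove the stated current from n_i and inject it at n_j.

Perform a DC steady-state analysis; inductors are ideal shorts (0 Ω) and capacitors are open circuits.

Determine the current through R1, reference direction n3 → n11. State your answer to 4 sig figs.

-0.02372 A

MNA unknowns: 11 node voltages V₁..V_11 plus 6 source currents (L1, L2, L3, L4, L5, V1)
R1: Y=0.001321 on G[11,3]
R2: Y=0.01062 on G[1,6]
R3: Y=0.006410 on G[2,5]
C1: Y=0.000 on G[0,2]
R4: Y=0.1490 on G[8,2]
R5: Y=0.001263 on G[1,4]
R6: Y=0.02410 on G[10,5]
L1: row V7−V9=0, i_L1 at 7,9
R7: Y=0.005747 on G[1,8]
R8: Y=0.5917 on G[4,11]
I1: z[7]−=0.103, z[4]+=0.103
L2: row V1−V6=0, i_L2 at 1,6
L3: row V10−V3=0, i_L3 at 10,3
L4: row V10−V0=0, i_L4 at 10,0
R9: Y=0.0007874 on G[4,3]
R10: Y=0.03663 on G[9,0]
R11: Y=0.002227 on G[4,7]
L5: row V2−V8=0, i_L5 at 2,8
R12: Y=0.0003759 on G[7,6]
R13: Y=0.1202 on G[3,6]
V1: row V8−V10=17.8, i_V1 at 8,10
solve → V1=0.9752, V2=17.80, V3=0.000, V4=17.99, V5=3.740, V6=0.9752, V7=-1.595, V8=17.80, V9=-1.595, V10=0.000, V11=17.95
aux → i_L1=-0.05841, i_L2=0.1182, i_L3=-0.1551, i_L4=0.05841, i_L5=-0.09013, i_V1=-0.1868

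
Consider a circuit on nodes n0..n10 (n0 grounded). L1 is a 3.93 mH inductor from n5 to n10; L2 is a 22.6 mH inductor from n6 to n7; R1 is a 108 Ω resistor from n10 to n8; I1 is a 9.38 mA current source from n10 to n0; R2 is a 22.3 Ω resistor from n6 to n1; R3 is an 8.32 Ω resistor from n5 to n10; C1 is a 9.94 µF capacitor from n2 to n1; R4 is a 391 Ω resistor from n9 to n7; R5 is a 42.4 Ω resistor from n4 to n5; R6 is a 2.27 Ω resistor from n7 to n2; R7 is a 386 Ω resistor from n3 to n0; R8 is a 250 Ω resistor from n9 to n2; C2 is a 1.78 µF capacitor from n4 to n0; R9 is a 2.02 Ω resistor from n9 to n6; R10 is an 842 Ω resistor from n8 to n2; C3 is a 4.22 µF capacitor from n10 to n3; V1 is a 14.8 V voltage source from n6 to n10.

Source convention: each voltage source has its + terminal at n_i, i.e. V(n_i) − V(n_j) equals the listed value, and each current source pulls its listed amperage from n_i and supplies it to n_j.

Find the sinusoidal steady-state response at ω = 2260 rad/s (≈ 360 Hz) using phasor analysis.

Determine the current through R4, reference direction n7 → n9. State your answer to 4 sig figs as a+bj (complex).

Apply KCL at each of the 10 non-ground nodes and solve the resulting linear system.
Node n1: branches {R2, C1} → V_1 = 13.70+1.012j
Node n2: branches {C1, R6, R8, R10} → V_2 = 12.96+1.313j
Node n3: branches {R7, C3} → V_3 = -1.237+1.047j
Node n4: branches {R5, C2} → V_4 = -0.6742+1.535j
Node n5: branches {L1, R3, R5} → V_5 = -0.9361+1.420j
Node n6: branches {L2, R2, R9, V1} → V_6 = 13.85+1.383j
Node n7: branches {L2, R4, R6} → V_7 = 12.97+1.274j
Node n8: branches {R1, R10} → V_8 = 0.6290+1.375j
Node n9: branches {R4, R8, R9} → V_9 = 13.84+1.382j
Node n10: branches {L1, R1, I1, R3, C3, V1} → V_10 = -0.9522+1.383j
Source currents: i(V1)=-0.01464+7.359e-05j

-0.002226-0.0002746j A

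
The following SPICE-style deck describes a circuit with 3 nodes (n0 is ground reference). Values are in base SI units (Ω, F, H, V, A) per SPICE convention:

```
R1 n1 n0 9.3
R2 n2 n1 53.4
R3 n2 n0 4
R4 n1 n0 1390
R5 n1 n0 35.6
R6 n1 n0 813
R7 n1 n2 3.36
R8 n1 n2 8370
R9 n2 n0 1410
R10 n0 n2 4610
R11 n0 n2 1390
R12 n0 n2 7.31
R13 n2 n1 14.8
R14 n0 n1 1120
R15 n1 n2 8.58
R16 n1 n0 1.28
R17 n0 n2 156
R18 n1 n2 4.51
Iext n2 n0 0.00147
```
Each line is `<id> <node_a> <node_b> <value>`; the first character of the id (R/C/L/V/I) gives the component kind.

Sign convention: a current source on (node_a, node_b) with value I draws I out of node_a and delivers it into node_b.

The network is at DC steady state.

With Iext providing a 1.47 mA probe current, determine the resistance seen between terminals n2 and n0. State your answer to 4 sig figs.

Apply KCL at each of the 2 non-ground nodes and solve the resulting linear system.
Node n1: branches {R1, R2, R4, R5, R6, R7, R8, R13, R14, R15, R16, R18} → V_1 = -0.0008089
Node n2: branches {R2, R3, R7, R8, R9, R10, R11, R12, R13, R15, R17, R18, Iext} → V_2 = -0.001839

R_eq = 1.251 Ω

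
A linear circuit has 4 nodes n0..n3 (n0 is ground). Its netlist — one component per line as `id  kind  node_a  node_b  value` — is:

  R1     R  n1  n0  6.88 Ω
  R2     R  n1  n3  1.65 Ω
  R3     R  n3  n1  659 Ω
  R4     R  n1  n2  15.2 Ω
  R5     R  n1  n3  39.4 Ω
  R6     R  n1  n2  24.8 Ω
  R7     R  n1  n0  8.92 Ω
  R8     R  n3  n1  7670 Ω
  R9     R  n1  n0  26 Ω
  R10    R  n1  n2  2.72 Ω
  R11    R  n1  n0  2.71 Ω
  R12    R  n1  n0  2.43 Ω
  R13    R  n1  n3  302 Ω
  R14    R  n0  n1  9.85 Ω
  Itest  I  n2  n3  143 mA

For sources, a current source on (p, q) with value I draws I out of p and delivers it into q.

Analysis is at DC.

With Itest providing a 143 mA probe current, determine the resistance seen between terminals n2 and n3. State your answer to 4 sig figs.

MNA unknowns: 3 node voltages V₁..V_3
R1: Y=0.1453 on G[1,0]
R2: Y=0.6061 on G[1,3]
R3: Y=0.001517 on G[3,1]
R4: Y=0.06579 on G[1,2]
R5: Y=0.02538 on G[1,3]
R6: Y=0.04032 on G[1,2]
R7: Y=0.1121 on G[1,0]
R8: Y=0.0001304 on G[3,1]
R9: Y=0.03846 on G[1,0]
R10: Y=0.3676 on G[1,2]
R11: Y=0.3690 on G[1,0]
R12: Y=0.4115 on G[1,0]
R13: Y=0.003311 on G[1,3]
R14: Y=0.1015 on G[0,1]
Itest: z[2]−=0.143, z[3]+=0.143
solve → V1=0.000, V2=-0.3018, V3=0.2247

R_eq = 3.682 Ω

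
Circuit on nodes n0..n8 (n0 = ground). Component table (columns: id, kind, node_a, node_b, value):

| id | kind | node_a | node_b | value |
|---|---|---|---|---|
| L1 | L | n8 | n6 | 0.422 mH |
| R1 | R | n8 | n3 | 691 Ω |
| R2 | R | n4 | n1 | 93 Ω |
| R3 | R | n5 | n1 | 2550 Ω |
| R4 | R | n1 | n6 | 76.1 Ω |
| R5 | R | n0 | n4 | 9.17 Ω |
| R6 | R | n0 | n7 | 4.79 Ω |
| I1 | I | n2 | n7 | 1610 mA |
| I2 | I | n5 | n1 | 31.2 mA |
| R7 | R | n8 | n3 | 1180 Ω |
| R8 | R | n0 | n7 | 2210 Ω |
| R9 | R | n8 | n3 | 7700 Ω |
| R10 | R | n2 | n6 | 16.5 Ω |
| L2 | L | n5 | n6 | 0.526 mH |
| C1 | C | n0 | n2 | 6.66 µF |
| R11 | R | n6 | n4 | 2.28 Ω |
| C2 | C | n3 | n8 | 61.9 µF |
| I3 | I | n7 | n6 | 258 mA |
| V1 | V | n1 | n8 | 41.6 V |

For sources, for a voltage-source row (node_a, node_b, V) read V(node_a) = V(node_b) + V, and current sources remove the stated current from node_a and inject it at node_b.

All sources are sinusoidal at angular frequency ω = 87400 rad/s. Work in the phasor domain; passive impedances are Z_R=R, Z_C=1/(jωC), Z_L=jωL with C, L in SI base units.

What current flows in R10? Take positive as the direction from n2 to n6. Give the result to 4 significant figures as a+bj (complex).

Apply KCL at each of the 8 non-ground nodes and solve the resulting linear system.
Node n1: branches {R2, R3, R4, I2, V1} → V_1 = 25.19-18.77j
Node n2: branches {I1, R10, C1} → V_2 = -0.1312+2.612j
Node n3: branches {R1, R7, R9, C2} → V_3 = -16.41-18.77j
Node n4: branches {R2, R5, R11} → V_4 = 1.544+0.7003j
Node n5: branches {R3, I2, L2} → V_5 = 1.693+0.3412j
Node n6: branches {L1, R4, R10, L2, R11, I3} → V_6 = 1.348+1.352j
Node n7: branches {R6, I1, R8, I3} → V_7 = 6.462+0.000j
Node n8: branches {L1, R1, R7, R9, C2, V1} → V_8 = -16.41-18.77j
Source currents: i(V1)=-0.5457+0.4814j

-0.08964+0.07637j A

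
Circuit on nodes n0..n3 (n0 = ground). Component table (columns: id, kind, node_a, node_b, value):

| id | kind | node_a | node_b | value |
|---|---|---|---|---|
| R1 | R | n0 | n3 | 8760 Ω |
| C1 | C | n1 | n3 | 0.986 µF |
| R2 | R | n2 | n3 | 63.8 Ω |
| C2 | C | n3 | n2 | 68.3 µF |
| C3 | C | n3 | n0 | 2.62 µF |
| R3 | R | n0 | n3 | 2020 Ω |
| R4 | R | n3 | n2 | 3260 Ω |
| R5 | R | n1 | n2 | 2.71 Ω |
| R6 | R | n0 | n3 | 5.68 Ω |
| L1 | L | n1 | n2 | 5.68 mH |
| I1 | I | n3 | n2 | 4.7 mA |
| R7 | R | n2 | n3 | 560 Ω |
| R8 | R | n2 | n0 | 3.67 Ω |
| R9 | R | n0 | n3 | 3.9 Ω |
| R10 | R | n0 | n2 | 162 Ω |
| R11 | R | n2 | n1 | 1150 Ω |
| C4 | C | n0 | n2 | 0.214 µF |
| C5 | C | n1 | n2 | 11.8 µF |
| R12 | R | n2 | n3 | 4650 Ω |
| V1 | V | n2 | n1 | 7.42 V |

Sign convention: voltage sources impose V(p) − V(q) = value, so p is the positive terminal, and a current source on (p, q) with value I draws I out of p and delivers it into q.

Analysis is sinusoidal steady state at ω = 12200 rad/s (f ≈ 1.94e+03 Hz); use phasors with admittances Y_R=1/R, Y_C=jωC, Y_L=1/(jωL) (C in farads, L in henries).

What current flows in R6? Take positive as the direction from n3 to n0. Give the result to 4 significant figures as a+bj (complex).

MNA unknowns: 3 node voltages V₁..V_3 plus 1 source current (V1)
R1: Y=0.0001142+0.000j on G[0,3]
C1: Y=0.000+0.01203j on G[1,3]
R2: Y=0.01567+0.000j on G[2,3]
C2: Y=0.000+0.8333j on G[3,2]
C3: Y=0.000+0.03196j on G[3,0]
R3: Y=0.0004950+0.000j on G[0,3]
R4: Y=0.0003067+0.000j on G[3,2]
R5: Y=0.3690+0.000j on G[1,2]
R6: Y=0.1761+0.000j on G[0,3]
L1: Y=0.000-0.01443j on G[1,2]
I1: z[3]−=0.0047, z[2]+=0.0047
R7: Y=0.001786+0.000j on G[2,3]
R8: Y=0.2725+0.000j on G[2,0]
R9: Y=0.2564+0.000j on G[0,3]
R10: Y=0.006173+0.000j on G[0,2]
R11: Y=0.0008696+0.000j on G[2,1]
C4: Y=0.000+0.002611j on G[0,2]
C5: Y=0.000+0.1440j on G[1,2]
R12: Y=0.0002151+0.000j on G[2,3]
V1: row V2−V1=7.42, i_V1 at 2,1
solve → V1=-7.359+0.01178j, V2=0.06137+0.01178j, V3=-0.03979-0.005011j
aux → i_V1=-2.745-1.049j

-0.007005-0.0008822j A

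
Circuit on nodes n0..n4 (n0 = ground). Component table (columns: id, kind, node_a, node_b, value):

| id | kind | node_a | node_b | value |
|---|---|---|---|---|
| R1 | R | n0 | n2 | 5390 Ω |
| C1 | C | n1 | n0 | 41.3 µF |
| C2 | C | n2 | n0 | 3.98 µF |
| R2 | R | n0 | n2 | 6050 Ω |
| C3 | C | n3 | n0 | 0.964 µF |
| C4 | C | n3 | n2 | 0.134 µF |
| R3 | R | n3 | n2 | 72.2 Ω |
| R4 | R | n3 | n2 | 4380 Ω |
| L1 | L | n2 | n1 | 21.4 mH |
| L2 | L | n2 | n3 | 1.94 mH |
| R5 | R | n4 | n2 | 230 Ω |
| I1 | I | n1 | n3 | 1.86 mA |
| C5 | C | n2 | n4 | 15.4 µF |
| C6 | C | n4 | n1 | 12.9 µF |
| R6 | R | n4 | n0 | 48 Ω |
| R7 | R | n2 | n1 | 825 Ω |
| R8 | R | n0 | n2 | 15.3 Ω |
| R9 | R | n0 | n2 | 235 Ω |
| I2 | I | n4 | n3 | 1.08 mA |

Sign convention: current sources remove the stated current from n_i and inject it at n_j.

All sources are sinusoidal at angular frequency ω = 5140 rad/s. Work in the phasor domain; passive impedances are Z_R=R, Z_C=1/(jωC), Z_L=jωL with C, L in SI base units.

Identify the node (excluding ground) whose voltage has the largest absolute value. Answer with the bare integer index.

3

Apply KCL at each of the 4 non-ground nodes and solve the resulting linear system.
Node n1: branches {C1, L1, I1, C6, R7} → V_1 = 0.001749+0.008465j
Node n2: branches {R1, C2, R2, C4, R3, R4, L1, L2, R5, C5, R7, R8, R9} → V_2 = 0.01958-0.01421j
Node n3: branches {C3, C4, R3, R4, L2, I1, I2} → V_3 = 0.02499+0.01531j
Node n4: branches {R5, C5, C6, R6, I2} → V_4 = 0.01021+0.004733j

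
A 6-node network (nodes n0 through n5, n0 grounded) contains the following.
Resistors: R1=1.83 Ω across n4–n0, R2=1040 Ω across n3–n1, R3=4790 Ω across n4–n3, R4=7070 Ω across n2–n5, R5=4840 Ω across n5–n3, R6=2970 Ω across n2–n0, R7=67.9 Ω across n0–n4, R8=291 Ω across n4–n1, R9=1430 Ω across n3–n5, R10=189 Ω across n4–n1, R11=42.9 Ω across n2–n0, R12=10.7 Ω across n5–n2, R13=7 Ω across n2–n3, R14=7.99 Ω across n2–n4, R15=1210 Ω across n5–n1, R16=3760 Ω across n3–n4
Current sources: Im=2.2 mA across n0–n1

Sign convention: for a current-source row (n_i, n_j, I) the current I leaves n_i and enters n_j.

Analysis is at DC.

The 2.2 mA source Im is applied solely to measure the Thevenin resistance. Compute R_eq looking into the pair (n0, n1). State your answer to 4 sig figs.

MNA unknowns: 5 node voltages V₁..V_5
R1: Y=0.5464 on G[4,0]
R2: Y=0.0009615 on G[3,1]
R3: Y=0.0002088 on G[4,3]
R4: Y=0.0001414 on G[2,5]
R5: Y=0.0002066 on G[5,3]
R6: Y=0.0003367 on G[2,0]
R7: Y=0.01473 on G[0,4]
R8: Y=0.003436 on G[4,1]
R9: Y=0.0006993 on G[3,5]
R10: Y=0.005291 on G[4,1]
R11: Y=0.02331 on G[2,0]
R12: Y=0.09346 on G[5,2]
R13: Y=0.1429 on G[2,3]
R14: Y=0.1252 on G[2,4]
R15: Y=0.0008264 on G[5,1]
R16: Y=0.0002660 on G[3,4]
Im: z[0]−=0.0022, z[1]+=0.0022
solve → V1=0.2135, V2=0.005569, V3=0.006951, V4=0.003686, V5=0.007385

R_eq = 97.04 Ω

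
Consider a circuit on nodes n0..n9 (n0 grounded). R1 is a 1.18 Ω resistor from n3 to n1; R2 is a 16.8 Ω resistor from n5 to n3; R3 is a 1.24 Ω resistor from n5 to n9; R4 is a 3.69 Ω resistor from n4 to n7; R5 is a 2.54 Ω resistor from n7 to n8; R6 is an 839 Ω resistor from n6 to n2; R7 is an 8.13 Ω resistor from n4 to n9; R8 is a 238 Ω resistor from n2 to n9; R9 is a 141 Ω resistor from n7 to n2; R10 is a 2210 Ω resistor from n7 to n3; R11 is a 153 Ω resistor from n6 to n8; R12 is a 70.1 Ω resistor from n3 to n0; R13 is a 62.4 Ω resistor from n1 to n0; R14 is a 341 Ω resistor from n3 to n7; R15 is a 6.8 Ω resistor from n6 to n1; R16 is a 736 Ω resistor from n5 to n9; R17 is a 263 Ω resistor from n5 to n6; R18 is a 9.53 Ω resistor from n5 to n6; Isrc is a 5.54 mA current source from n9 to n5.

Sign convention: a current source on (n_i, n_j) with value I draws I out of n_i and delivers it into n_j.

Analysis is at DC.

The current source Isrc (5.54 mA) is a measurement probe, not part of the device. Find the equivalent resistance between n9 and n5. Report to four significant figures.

Apply KCL at each of the 9 non-ground nodes and solve the resulting linear system.
Node n1: branches {R1, R13, R15} → V_1 = -1.154e-06
Node n2: branches {R6, R8, R9} → V_2 = -0.005415
Node n3: branches {R1, R2, R10, R12, R14} → V_3 = 1.296e-06
Node n4: branches {R4, R7} → V_4 = -0.005944
Node n5: branches {R2, R3, R16, R17, R18, Isrc} → V_5 = 0.0003623
Node n6: branches {R6, R11, R15, R17, R18} → V_6 = -1.540e-05
Node n7: branches {R4, R5, R9, R10, R14} → V_7 = -0.005729
Node n8: branches {R5, R11} → V_8 = -0.005635
Node n9: branches {R3, R7, R8, R16, Isrc} → V_9 = -0.006418

R_eq = 1.224 Ω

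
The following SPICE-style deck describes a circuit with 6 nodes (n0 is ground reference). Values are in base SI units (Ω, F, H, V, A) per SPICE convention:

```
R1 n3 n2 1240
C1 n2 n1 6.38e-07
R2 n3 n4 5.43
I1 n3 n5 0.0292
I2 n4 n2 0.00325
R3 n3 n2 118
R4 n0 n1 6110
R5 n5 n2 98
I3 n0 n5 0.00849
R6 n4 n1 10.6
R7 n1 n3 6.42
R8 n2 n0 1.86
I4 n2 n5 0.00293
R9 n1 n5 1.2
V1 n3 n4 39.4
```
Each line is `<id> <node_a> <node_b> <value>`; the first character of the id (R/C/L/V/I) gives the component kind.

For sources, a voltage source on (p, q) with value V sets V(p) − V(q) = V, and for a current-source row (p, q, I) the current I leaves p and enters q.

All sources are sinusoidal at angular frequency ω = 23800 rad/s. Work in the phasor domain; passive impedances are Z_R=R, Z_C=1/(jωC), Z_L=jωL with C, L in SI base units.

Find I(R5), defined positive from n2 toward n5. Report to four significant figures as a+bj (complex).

0.03962-0.03173j A

Apply KCL at each of the 5 non-ground nodes and solve the resulting linear system.
Node n1: branches {C1, R4, R6, R7, R9} → V_1 = -3.962+3.147j
Node n2: branches {R1, C1, I2, R3, R5, R8, I4} → V_2 = 0.01700-0.0009579j
Node n3: branches {R1, R2, I1, R3, R7, V1} → V_3 = 10.39+3.034j
Node n4: branches {R2, I2, R6, V1} → V_4 = -29.01+3.034j
Node n5: branches {I1, R5, I3, I4, R9} → V_5 = -3.865+3.109j
Source currents: i(V1)=-9.616-0.01063j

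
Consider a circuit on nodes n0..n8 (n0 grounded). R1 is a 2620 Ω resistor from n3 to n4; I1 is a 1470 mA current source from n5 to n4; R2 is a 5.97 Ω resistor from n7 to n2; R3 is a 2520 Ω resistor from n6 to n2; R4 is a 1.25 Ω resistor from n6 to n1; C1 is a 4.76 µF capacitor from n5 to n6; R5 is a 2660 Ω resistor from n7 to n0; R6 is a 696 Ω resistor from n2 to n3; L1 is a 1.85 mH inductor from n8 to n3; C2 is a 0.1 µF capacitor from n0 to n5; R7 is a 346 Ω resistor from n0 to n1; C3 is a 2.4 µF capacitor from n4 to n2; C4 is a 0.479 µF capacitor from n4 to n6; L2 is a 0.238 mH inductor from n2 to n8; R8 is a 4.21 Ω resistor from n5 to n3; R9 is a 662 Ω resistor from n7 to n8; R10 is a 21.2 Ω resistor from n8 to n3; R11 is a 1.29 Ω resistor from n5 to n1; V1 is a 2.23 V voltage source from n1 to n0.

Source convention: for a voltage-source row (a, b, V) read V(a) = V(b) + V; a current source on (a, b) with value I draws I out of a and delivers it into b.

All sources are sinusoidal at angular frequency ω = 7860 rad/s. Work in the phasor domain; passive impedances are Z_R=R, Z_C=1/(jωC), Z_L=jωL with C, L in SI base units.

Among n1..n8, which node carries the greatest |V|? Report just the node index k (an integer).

Apply KCL at each of the 8 non-ground nodes and solve the resulting linear system.
Node n1: branches {R4, R7, R11, V1} → V_1 = 2.230+0.000j
Node n2: branches {R2, R3, R6, C3, L2} → V_2 = 16.36+13.92j
Node n3: branches {R1, R6, L1, R8, R10} → V_3 = 7.247-0.2927j
Node n4: branches {R1, I1, C3, C4} → V_4 = 14.94-53.22j
Node n5: branches {I1, C1, C2, R8, R11} → V_5 = 1.952-0.05022j
Node n6: branches {R3, R4, C1, C4} → V_6 = 2.492+0.04023j
Node n7: branches {R2, R5, R9} → V_7 = 16.32+13.87j
Node n8: branches {L1, L2, R9, R10} → V_8 = 16.24+11.60j
Source currents: i(V1)=-0.01262-0.006747j

4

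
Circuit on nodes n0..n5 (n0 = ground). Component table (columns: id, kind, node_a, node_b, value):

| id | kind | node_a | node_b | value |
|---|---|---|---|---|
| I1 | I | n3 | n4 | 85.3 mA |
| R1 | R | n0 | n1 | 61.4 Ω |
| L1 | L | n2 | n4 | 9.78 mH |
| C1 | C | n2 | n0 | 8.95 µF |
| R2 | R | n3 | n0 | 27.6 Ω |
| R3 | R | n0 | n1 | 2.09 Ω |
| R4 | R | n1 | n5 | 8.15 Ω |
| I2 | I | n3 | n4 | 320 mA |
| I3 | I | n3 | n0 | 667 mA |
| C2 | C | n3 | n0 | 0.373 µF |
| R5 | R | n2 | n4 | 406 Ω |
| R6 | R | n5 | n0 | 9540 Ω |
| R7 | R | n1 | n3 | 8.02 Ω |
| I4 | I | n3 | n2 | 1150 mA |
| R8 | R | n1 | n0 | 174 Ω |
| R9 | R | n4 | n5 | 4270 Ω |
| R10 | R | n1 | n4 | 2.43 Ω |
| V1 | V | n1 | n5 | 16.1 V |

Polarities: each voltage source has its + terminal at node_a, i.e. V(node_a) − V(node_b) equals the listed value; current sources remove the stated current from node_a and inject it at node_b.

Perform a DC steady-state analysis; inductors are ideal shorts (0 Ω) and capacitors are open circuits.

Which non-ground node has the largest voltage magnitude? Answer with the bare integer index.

MNA unknowns: 5 node voltages V₁..V_5 plus 2 source currents (L1, V1)
I1: z[3]−=0.0853, z[4]+=0.0853
R1: Y=0.01629 on G[0,1]
L1: row V2−V4=0, i_L1 at 2,4
C1: Y=0.000 on G[2,0]
R2: Y=0.03623 on G[3,0]
R3: Y=0.4785 on G[0,1]
R4: Y=0.1227 on G[1,5]
I2: z[3]−=0.32, z[4]+=0.32
I3: z[3]−=0.667, z[0]+=0.667
C2: Y=0.000 on G[3,0]
R5: Y=0.002463 on G[2,4]
R6: Y=0.0001048 on G[5,0]
R7: Y=0.1247 on G[1,3]
I4: z[3]−=1.15, z[2]+=1.15
R8: Y=0.005747 on G[1,0]
R9: Y=0.0002342 on G[4,5]
R10: Y=0.4115 on G[1,4]
V1: row V1−V5=16.1, i_V1 at 1,5
solve → V1=-0.3120, V2=3.456, V3=-14.05, V4=3.456, V5=-16.41
aux → i_L1=1.150, i_V1=-1.982

5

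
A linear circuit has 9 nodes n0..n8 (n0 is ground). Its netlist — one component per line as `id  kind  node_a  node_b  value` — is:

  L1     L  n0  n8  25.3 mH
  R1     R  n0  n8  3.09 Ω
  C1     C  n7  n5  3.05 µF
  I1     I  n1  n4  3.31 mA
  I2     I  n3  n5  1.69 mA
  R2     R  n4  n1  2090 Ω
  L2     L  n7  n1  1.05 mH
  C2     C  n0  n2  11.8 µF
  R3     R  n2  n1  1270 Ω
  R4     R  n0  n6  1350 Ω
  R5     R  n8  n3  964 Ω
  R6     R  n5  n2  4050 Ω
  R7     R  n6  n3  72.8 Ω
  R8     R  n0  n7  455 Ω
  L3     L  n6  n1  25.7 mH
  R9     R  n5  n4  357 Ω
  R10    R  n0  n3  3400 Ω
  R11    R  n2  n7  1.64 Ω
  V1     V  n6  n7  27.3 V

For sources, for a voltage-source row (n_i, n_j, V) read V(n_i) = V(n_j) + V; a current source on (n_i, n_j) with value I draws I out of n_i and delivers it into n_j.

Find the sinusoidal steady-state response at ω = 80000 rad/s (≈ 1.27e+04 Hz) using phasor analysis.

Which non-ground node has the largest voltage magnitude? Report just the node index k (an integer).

6

Apply KCL at each of the 8 non-ground nodes and solve the resulting linear system.
Node n1: branches {I1, R2, L2, R3, L3} → V_1 = 0.9531-0.2671j
Node n2: branches {C2, R3, R6, R11} → V_2 = -0.0002458+0.05590j
Node n3: branches {I2, R5, R7, R10} → V_3 = 24.70+0.05102j
Node n4: branches {I1, R2, R9} → V_4 = 1.073-0.008569j
Node n5: branches {C1, I2, R6, R9} → V_5 = -0.08847+0.03560j
Node n6: branches {R4, R7, L3, V1} → V_6 = 27.21+0.05595j
Node n7: branches {C1, L2, R8, R11, V1} → V_7 = -0.08798+0.05595j
Node n8: branches {L1, R1, R5} → V_8 = 0.07892+0.0002831j
Source currents: i(V1)=-0.05481+0.01266j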